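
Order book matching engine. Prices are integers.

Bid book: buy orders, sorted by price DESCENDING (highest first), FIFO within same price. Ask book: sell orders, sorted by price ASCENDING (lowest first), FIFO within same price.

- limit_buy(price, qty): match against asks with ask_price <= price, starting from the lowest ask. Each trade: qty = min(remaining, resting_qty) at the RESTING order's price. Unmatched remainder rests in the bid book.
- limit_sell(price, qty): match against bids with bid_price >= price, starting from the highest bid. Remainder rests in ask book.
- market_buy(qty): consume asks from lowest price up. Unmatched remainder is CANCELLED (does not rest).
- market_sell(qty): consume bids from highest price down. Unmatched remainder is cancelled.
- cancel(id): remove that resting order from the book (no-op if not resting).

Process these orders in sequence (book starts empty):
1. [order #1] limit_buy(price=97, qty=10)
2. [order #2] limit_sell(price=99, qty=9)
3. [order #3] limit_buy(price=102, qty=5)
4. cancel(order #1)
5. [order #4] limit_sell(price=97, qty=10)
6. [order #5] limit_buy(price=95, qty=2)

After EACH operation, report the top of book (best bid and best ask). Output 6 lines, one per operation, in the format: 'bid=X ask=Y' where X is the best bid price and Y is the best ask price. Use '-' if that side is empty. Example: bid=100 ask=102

Answer: bid=97 ask=-
bid=97 ask=99
bid=97 ask=99
bid=- ask=99
bid=- ask=97
bid=95 ask=97

Derivation:
After op 1 [order #1] limit_buy(price=97, qty=10): fills=none; bids=[#1:10@97] asks=[-]
After op 2 [order #2] limit_sell(price=99, qty=9): fills=none; bids=[#1:10@97] asks=[#2:9@99]
After op 3 [order #3] limit_buy(price=102, qty=5): fills=#3x#2:5@99; bids=[#1:10@97] asks=[#2:4@99]
After op 4 cancel(order #1): fills=none; bids=[-] asks=[#2:4@99]
After op 5 [order #4] limit_sell(price=97, qty=10): fills=none; bids=[-] asks=[#4:10@97 #2:4@99]
After op 6 [order #5] limit_buy(price=95, qty=2): fills=none; bids=[#5:2@95] asks=[#4:10@97 #2:4@99]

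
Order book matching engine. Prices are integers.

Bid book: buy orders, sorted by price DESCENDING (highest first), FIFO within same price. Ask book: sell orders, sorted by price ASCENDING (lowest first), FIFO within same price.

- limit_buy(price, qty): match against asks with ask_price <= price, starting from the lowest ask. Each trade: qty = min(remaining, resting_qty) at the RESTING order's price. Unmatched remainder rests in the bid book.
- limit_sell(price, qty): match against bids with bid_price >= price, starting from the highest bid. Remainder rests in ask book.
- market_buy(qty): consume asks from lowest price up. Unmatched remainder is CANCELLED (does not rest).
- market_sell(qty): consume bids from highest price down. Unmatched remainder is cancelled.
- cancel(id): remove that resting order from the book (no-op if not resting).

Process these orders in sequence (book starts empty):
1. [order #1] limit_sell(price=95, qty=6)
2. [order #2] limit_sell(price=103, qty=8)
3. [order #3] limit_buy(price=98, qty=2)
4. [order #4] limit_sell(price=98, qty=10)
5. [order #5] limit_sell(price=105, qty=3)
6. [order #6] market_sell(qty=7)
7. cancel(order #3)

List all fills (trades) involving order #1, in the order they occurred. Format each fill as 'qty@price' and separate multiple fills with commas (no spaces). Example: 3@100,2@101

Answer: 2@95

Derivation:
After op 1 [order #1] limit_sell(price=95, qty=6): fills=none; bids=[-] asks=[#1:6@95]
After op 2 [order #2] limit_sell(price=103, qty=8): fills=none; bids=[-] asks=[#1:6@95 #2:8@103]
After op 3 [order #3] limit_buy(price=98, qty=2): fills=#3x#1:2@95; bids=[-] asks=[#1:4@95 #2:8@103]
After op 4 [order #4] limit_sell(price=98, qty=10): fills=none; bids=[-] asks=[#1:4@95 #4:10@98 #2:8@103]
After op 5 [order #5] limit_sell(price=105, qty=3): fills=none; bids=[-] asks=[#1:4@95 #4:10@98 #2:8@103 #5:3@105]
After op 6 [order #6] market_sell(qty=7): fills=none; bids=[-] asks=[#1:4@95 #4:10@98 #2:8@103 #5:3@105]
After op 7 cancel(order #3): fills=none; bids=[-] asks=[#1:4@95 #4:10@98 #2:8@103 #5:3@105]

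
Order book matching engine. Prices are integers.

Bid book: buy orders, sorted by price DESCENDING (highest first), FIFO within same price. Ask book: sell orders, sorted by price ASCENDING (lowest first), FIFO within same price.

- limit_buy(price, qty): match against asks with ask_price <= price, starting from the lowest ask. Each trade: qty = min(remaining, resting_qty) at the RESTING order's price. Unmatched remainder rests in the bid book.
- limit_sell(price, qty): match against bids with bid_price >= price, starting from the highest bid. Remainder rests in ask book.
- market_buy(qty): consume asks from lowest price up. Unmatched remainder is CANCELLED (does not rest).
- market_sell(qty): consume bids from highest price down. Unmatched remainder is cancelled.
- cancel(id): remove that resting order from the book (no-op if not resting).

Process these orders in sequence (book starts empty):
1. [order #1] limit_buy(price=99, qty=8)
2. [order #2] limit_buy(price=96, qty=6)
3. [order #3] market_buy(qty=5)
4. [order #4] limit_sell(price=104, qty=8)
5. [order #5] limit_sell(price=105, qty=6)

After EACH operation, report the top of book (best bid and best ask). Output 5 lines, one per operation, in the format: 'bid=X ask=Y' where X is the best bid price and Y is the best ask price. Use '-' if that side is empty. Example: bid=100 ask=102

Answer: bid=99 ask=-
bid=99 ask=-
bid=99 ask=-
bid=99 ask=104
bid=99 ask=104

Derivation:
After op 1 [order #1] limit_buy(price=99, qty=8): fills=none; bids=[#1:8@99] asks=[-]
After op 2 [order #2] limit_buy(price=96, qty=6): fills=none; bids=[#1:8@99 #2:6@96] asks=[-]
After op 3 [order #3] market_buy(qty=5): fills=none; bids=[#1:8@99 #2:6@96] asks=[-]
After op 4 [order #4] limit_sell(price=104, qty=8): fills=none; bids=[#1:8@99 #2:6@96] asks=[#4:8@104]
After op 5 [order #5] limit_sell(price=105, qty=6): fills=none; bids=[#1:8@99 #2:6@96] asks=[#4:8@104 #5:6@105]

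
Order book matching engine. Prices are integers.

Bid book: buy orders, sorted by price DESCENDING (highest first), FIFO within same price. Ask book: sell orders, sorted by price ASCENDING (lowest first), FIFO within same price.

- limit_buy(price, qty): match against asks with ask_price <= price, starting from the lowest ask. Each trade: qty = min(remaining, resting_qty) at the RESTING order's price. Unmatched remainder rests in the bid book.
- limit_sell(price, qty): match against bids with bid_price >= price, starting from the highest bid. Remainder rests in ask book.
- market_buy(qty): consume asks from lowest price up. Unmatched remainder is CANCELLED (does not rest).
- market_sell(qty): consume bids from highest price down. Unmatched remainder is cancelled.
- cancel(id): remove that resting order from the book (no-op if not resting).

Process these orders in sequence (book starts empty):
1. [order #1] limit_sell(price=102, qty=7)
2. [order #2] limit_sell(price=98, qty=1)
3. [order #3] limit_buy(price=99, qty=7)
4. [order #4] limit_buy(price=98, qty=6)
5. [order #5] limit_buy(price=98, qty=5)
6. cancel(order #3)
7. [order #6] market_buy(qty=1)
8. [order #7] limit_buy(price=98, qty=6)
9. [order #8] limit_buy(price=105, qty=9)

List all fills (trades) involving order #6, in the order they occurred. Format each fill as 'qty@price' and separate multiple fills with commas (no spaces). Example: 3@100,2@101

Answer: 1@102

Derivation:
After op 1 [order #1] limit_sell(price=102, qty=7): fills=none; bids=[-] asks=[#1:7@102]
After op 2 [order #2] limit_sell(price=98, qty=1): fills=none; bids=[-] asks=[#2:1@98 #1:7@102]
After op 3 [order #3] limit_buy(price=99, qty=7): fills=#3x#2:1@98; bids=[#3:6@99] asks=[#1:7@102]
After op 4 [order #4] limit_buy(price=98, qty=6): fills=none; bids=[#3:6@99 #4:6@98] asks=[#1:7@102]
After op 5 [order #5] limit_buy(price=98, qty=5): fills=none; bids=[#3:6@99 #4:6@98 #5:5@98] asks=[#1:7@102]
After op 6 cancel(order #3): fills=none; bids=[#4:6@98 #5:5@98] asks=[#1:7@102]
After op 7 [order #6] market_buy(qty=1): fills=#6x#1:1@102; bids=[#4:6@98 #5:5@98] asks=[#1:6@102]
After op 8 [order #7] limit_buy(price=98, qty=6): fills=none; bids=[#4:6@98 #5:5@98 #7:6@98] asks=[#1:6@102]
After op 9 [order #8] limit_buy(price=105, qty=9): fills=#8x#1:6@102; bids=[#8:3@105 #4:6@98 #5:5@98 #7:6@98] asks=[-]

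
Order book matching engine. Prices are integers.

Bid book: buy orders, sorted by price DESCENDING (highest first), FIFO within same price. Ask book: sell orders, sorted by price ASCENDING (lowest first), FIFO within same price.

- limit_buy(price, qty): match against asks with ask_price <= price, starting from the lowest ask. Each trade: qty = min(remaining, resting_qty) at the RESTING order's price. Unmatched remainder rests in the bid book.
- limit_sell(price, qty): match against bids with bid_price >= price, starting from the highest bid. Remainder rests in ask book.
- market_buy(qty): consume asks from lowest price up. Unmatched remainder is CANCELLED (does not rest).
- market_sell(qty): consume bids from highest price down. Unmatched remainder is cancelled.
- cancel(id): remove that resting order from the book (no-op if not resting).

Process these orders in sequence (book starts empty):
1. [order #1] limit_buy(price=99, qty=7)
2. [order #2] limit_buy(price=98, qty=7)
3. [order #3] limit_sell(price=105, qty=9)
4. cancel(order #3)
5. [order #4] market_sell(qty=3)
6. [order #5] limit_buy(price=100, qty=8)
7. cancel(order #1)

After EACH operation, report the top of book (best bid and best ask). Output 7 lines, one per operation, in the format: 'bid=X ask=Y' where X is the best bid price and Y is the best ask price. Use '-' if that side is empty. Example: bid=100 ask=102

After op 1 [order #1] limit_buy(price=99, qty=7): fills=none; bids=[#1:7@99] asks=[-]
After op 2 [order #2] limit_buy(price=98, qty=7): fills=none; bids=[#1:7@99 #2:7@98] asks=[-]
After op 3 [order #3] limit_sell(price=105, qty=9): fills=none; bids=[#1:7@99 #2:7@98] asks=[#3:9@105]
After op 4 cancel(order #3): fills=none; bids=[#1:7@99 #2:7@98] asks=[-]
After op 5 [order #4] market_sell(qty=3): fills=#1x#4:3@99; bids=[#1:4@99 #2:7@98] asks=[-]
After op 6 [order #5] limit_buy(price=100, qty=8): fills=none; bids=[#5:8@100 #1:4@99 #2:7@98] asks=[-]
After op 7 cancel(order #1): fills=none; bids=[#5:8@100 #2:7@98] asks=[-]

Answer: bid=99 ask=-
bid=99 ask=-
bid=99 ask=105
bid=99 ask=-
bid=99 ask=-
bid=100 ask=-
bid=100 ask=-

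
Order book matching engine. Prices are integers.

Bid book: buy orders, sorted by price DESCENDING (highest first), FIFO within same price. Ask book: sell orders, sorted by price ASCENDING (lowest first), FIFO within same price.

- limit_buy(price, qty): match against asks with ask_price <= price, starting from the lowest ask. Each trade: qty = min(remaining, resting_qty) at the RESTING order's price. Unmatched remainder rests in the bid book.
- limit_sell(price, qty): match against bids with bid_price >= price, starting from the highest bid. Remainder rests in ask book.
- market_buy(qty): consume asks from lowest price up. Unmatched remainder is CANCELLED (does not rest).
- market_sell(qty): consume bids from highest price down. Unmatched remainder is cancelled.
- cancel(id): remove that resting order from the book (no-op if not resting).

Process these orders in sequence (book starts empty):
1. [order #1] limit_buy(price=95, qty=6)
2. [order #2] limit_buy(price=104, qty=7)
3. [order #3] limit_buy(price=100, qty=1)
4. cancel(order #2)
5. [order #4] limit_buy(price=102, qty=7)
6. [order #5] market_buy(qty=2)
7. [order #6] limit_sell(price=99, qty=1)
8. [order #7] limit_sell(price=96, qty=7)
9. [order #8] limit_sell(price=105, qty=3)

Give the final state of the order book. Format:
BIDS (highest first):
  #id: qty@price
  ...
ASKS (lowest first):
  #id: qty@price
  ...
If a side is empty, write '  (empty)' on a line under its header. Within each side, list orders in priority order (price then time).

Answer: BIDS (highest first):
  #1: 6@95
ASKS (lowest first):
  #8: 3@105

Derivation:
After op 1 [order #1] limit_buy(price=95, qty=6): fills=none; bids=[#1:6@95] asks=[-]
After op 2 [order #2] limit_buy(price=104, qty=7): fills=none; bids=[#2:7@104 #1:6@95] asks=[-]
After op 3 [order #3] limit_buy(price=100, qty=1): fills=none; bids=[#2:7@104 #3:1@100 #1:6@95] asks=[-]
After op 4 cancel(order #2): fills=none; bids=[#3:1@100 #1:6@95] asks=[-]
After op 5 [order #4] limit_buy(price=102, qty=7): fills=none; bids=[#4:7@102 #3:1@100 #1:6@95] asks=[-]
After op 6 [order #5] market_buy(qty=2): fills=none; bids=[#4:7@102 #3:1@100 #1:6@95] asks=[-]
After op 7 [order #6] limit_sell(price=99, qty=1): fills=#4x#6:1@102; bids=[#4:6@102 #3:1@100 #1:6@95] asks=[-]
After op 8 [order #7] limit_sell(price=96, qty=7): fills=#4x#7:6@102 #3x#7:1@100; bids=[#1:6@95] asks=[-]
After op 9 [order #8] limit_sell(price=105, qty=3): fills=none; bids=[#1:6@95] asks=[#8:3@105]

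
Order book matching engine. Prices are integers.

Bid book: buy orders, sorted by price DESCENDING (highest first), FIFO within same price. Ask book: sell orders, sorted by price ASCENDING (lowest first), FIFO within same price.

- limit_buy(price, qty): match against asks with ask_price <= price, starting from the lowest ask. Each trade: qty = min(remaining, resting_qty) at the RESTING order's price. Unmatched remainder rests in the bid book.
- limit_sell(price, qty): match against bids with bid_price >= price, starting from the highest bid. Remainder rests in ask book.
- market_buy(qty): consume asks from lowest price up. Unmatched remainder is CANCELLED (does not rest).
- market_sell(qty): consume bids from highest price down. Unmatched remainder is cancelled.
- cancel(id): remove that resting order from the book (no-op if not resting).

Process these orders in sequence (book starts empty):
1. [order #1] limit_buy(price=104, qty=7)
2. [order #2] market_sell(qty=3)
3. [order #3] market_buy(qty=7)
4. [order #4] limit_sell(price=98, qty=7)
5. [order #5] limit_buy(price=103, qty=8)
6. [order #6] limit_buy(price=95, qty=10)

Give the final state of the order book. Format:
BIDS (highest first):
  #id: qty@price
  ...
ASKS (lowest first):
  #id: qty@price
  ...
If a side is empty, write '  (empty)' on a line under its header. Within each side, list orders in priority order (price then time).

Answer: BIDS (highest first):
  #5: 5@103
  #6: 10@95
ASKS (lowest first):
  (empty)

Derivation:
After op 1 [order #1] limit_buy(price=104, qty=7): fills=none; bids=[#1:7@104] asks=[-]
After op 2 [order #2] market_sell(qty=3): fills=#1x#2:3@104; bids=[#1:4@104] asks=[-]
After op 3 [order #3] market_buy(qty=7): fills=none; bids=[#1:4@104] asks=[-]
After op 4 [order #4] limit_sell(price=98, qty=7): fills=#1x#4:4@104; bids=[-] asks=[#4:3@98]
After op 5 [order #5] limit_buy(price=103, qty=8): fills=#5x#4:3@98; bids=[#5:5@103] asks=[-]
After op 6 [order #6] limit_buy(price=95, qty=10): fills=none; bids=[#5:5@103 #6:10@95] asks=[-]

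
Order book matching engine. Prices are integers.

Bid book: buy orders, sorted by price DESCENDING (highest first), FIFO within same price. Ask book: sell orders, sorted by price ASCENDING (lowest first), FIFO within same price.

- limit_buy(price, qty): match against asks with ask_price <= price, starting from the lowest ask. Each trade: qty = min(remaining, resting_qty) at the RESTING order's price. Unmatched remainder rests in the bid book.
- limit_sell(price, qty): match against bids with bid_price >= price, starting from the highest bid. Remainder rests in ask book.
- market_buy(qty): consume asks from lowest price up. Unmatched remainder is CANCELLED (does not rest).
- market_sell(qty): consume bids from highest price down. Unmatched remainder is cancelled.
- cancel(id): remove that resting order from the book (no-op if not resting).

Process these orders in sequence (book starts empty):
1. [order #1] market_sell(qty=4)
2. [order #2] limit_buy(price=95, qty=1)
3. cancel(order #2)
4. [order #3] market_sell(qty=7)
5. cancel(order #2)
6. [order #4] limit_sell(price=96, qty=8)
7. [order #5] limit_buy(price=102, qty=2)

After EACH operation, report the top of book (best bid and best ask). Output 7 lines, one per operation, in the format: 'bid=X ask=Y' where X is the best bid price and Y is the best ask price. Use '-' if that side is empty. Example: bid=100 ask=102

Answer: bid=- ask=-
bid=95 ask=-
bid=- ask=-
bid=- ask=-
bid=- ask=-
bid=- ask=96
bid=- ask=96

Derivation:
After op 1 [order #1] market_sell(qty=4): fills=none; bids=[-] asks=[-]
After op 2 [order #2] limit_buy(price=95, qty=1): fills=none; bids=[#2:1@95] asks=[-]
After op 3 cancel(order #2): fills=none; bids=[-] asks=[-]
After op 4 [order #3] market_sell(qty=7): fills=none; bids=[-] asks=[-]
After op 5 cancel(order #2): fills=none; bids=[-] asks=[-]
After op 6 [order #4] limit_sell(price=96, qty=8): fills=none; bids=[-] asks=[#4:8@96]
After op 7 [order #5] limit_buy(price=102, qty=2): fills=#5x#4:2@96; bids=[-] asks=[#4:6@96]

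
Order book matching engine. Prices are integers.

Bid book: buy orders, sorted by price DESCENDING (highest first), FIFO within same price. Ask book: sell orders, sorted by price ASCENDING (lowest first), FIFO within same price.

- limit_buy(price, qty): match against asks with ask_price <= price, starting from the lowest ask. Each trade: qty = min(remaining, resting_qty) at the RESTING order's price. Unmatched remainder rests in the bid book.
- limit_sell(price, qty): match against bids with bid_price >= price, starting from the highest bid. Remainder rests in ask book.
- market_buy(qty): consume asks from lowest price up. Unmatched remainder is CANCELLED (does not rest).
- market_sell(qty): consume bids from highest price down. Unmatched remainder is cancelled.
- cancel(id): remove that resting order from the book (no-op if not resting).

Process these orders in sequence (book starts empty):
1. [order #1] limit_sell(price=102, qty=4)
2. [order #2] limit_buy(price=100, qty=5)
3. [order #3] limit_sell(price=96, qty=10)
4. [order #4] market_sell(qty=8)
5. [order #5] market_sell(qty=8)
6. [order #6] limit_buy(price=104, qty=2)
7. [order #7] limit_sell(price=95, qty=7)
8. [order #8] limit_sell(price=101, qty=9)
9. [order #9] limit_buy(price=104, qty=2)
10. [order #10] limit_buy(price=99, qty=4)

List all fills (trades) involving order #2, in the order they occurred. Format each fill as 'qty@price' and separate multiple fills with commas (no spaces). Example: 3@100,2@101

Answer: 5@100

Derivation:
After op 1 [order #1] limit_sell(price=102, qty=4): fills=none; bids=[-] asks=[#1:4@102]
After op 2 [order #2] limit_buy(price=100, qty=5): fills=none; bids=[#2:5@100] asks=[#1:4@102]
After op 3 [order #3] limit_sell(price=96, qty=10): fills=#2x#3:5@100; bids=[-] asks=[#3:5@96 #1:4@102]
After op 4 [order #4] market_sell(qty=8): fills=none; bids=[-] asks=[#3:5@96 #1:4@102]
After op 5 [order #5] market_sell(qty=8): fills=none; bids=[-] asks=[#3:5@96 #1:4@102]
After op 6 [order #6] limit_buy(price=104, qty=2): fills=#6x#3:2@96; bids=[-] asks=[#3:3@96 #1:4@102]
After op 7 [order #7] limit_sell(price=95, qty=7): fills=none; bids=[-] asks=[#7:7@95 #3:3@96 #1:4@102]
After op 8 [order #8] limit_sell(price=101, qty=9): fills=none; bids=[-] asks=[#7:7@95 #3:3@96 #8:9@101 #1:4@102]
After op 9 [order #9] limit_buy(price=104, qty=2): fills=#9x#7:2@95; bids=[-] asks=[#7:5@95 #3:3@96 #8:9@101 #1:4@102]
After op 10 [order #10] limit_buy(price=99, qty=4): fills=#10x#7:4@95; bids=[-] asks=[#7:1@95 #3:3@96 #8:9@101 #1:4@102]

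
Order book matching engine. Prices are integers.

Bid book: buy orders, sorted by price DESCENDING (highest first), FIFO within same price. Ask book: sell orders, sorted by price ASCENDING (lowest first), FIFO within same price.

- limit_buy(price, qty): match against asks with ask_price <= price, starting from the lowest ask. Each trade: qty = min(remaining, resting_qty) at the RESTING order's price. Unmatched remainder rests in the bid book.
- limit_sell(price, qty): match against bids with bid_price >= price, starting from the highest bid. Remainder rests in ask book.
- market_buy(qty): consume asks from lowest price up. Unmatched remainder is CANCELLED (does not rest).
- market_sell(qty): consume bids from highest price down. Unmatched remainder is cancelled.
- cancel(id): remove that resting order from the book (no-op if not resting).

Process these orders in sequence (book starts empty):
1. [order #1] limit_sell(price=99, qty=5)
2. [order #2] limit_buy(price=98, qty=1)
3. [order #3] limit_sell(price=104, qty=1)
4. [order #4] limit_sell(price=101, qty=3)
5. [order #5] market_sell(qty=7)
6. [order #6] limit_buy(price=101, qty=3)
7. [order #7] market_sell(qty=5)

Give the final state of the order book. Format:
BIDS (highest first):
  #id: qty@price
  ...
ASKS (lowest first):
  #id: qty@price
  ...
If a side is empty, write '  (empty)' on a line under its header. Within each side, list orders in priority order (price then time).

After op 1 [order #1] limit_sell(price=99, qty=5): fills=none; bids=[-] asks=[#1:5@99]
After op 2 [order #2] limit_buy(price=98, qty=1): fills=none; bids=[#2:1@98] asks=[#1:5@99]
After op 3 [order #3] limit_sell(price=104, qty=1): fills=none; bids=[#2:1@98] asks=[#1:5@99 #3:1@104]
After op 4 [order #4] limit_sell(price=101, qty=3): fills=none; bids=[#2:1@98] asks=[#1:5@99 #4:3@101 #3:1@104]
After op 5 [order #5] market_sell(qty=7): fills=#2x#5:1@98; bids=[-] asks=[#1:5@99 #4:3@101 #3:1@104]
After op 6 [order #6] limit_buy(price=101, qty=3): fills=#6x#1:3@99; bids=[-] asks=[#1:2@99 #4:3@101 #3:1@104]
After op 7 [order #7] market_sell(qty=5): fills=none; bids=[-] asks=[#1:2@99 #4:3@101 #3:1@104]

Answer: BIDS (highest first):
  (empty)
ASKS (lowest first):
  #1: 2@99
  #4: 3@101
  #3: 1@104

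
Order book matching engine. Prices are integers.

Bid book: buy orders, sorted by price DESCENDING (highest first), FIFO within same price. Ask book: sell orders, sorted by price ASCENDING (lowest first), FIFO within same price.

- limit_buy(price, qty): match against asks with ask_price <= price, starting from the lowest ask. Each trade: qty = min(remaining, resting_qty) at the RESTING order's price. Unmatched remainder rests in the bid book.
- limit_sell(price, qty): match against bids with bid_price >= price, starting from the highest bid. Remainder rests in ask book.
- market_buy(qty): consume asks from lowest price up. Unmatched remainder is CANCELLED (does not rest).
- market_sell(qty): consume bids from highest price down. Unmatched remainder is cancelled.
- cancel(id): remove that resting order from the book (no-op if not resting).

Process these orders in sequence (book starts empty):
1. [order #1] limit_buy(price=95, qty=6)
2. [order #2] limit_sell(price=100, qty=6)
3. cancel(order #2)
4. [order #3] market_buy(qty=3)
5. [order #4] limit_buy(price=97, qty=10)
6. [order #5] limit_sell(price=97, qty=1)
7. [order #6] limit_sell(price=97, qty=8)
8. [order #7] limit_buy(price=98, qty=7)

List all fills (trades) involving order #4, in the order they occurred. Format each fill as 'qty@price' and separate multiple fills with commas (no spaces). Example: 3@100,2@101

Answer: 1@97,8@97

Derivation:
After op 1 [order #1] limit_buy(price=95, qty=6): fills=none; bids=[#1:6@95] asks=[-]
After op 2 [order #2] limit_sell(price=100, qty=6): fills=none; bids=[#1:6@95] asks=[#2:6@100]
After op 3 cancel(order #2): fills=none; bids=[#1:6@95] asks=[-]
After op 4 [order #3] market_buy(qty=3): fills=none; bids=[#1:6@95] asks=[-]
After op 5 [order #4] limit_buy(price=97, qty=10): fills=none; bids=[#4:10@97 #1:6@95] asks=[-]
After op 6 [order #5] limit_sell(price=97, qty=1): fills=#4x#5:1@97; bids=[#4:9@97 #1:6@95] asks=[-]
After op 7 [order #6] limit_sell(price=97, qty=8): fills=#4x#6:8@97; bids=[#4:1@97 #1:6@95] asks=[-]
After op 8 [order #7] limit_buy(price=98, qty=7): fills=none; bids=[#7:7@98 #4:1@97 #1:6@95] asks=[-]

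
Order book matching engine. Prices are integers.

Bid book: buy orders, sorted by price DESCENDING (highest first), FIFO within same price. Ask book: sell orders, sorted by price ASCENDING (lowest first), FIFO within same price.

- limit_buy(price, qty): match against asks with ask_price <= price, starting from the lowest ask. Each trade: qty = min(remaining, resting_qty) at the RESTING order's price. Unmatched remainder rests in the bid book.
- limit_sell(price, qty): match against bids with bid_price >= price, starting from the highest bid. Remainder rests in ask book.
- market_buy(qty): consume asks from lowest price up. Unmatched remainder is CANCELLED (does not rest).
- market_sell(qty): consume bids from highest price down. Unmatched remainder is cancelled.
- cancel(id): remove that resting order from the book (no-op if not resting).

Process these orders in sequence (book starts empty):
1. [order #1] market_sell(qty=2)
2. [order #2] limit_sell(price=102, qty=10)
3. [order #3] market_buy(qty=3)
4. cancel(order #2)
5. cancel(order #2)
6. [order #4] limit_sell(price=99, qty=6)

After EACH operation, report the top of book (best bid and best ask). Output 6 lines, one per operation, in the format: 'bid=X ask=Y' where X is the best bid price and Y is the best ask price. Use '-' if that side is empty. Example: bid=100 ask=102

After op 1 [order #1] market_sell(qty=2): fills=none; bids=[-] asks=[-]
After op 2 [order #2] limit_sell(price=102, qty=10): fills=none; bids=[-] asks=[#2:10@102]
After op 3 [order #3] market_buy(qty=3): fills=#3x#2:3@102; bids=[-] asks=[#2:7@102]
After op 4 cancel(order #2): fills=none; bids=[-] asks=[-]
After op 5 cancel(order #2): fills=none; bids=[-] asks=[-]
After op 6 [order #4] limit_sell(price=99, qty=6): fills=none; bids=[-] asks=[#4:6@99]

Answer: bid=- ask=-
bid=- ask=102
bid=- ask=102
bid=- ask=-
bid=- ask=-
bid=- ask=99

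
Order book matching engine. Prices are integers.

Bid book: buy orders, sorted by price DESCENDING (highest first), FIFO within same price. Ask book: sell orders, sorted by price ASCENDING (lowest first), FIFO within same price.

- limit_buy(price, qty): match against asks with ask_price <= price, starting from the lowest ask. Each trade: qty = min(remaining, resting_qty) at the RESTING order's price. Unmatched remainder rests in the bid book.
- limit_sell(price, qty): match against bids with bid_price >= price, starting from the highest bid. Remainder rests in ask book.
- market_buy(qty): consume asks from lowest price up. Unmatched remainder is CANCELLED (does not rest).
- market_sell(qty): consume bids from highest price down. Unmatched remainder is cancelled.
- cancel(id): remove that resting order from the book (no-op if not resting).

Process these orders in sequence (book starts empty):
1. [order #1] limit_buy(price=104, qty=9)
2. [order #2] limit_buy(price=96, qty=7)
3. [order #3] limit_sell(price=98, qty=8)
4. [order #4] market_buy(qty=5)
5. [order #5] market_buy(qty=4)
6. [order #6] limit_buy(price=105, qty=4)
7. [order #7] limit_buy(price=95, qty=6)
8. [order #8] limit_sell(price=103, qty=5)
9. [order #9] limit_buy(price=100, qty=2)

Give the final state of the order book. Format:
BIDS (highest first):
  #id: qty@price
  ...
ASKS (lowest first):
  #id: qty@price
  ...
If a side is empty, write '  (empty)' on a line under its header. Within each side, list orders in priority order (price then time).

Answer: BIDS (highest first):
  #9: 2@100
  #2: 7@96
  #7: 6@95
ASKS (lowest first):
  (empty)

Derivation:
After op 1 [order #1] limit_buy(price=104, qty=9): fills=none; bids=[#1:9@104] asks=[-]
After op 2 [order #2] limit_buy(price=96, qty=7): fills=none; bids=[#1:9@104 #2:7@96] asks=[-]
After op 3 [order #3] limit_sell(price=98, qty=8): fills=#1x#3:8@104; bids=[#1:1@104 #2:7@96] asks=[-]
After op 4 [order #4] market_buy(qty=5): fills=none; bids=[#1:1@104 #2:7@96] asks=[-]
After op 5 [order #5] market_buy(qty=4): fills=none; bids=[#1:1@104 #2:7@96] asks=[-]
After op 6 [order #6] limit_buy(price=105, qty=4): fills=none; bids=[#6:4@105 #1:1@104 #2:7@96] asks=[-]
After op 7 [order #7] limit_buy(price=95, qty=6): fills=none; bids=[#6:4@105 #1:1@104 #2:7@96 #7:6@95] asks=[-]
After op 8 [order #8] limit_sell(price=103, qty=5): fills=#6x#8:4@105 #1x#8:1@104; bids=[#2:7@96 #7:6@95] asks=[-]
After op 9 [order #9] limit_buy(price=100, qty=2): fills=none; bids=[#9:2@100 #2:7@96 #7:6@95] asks=[-]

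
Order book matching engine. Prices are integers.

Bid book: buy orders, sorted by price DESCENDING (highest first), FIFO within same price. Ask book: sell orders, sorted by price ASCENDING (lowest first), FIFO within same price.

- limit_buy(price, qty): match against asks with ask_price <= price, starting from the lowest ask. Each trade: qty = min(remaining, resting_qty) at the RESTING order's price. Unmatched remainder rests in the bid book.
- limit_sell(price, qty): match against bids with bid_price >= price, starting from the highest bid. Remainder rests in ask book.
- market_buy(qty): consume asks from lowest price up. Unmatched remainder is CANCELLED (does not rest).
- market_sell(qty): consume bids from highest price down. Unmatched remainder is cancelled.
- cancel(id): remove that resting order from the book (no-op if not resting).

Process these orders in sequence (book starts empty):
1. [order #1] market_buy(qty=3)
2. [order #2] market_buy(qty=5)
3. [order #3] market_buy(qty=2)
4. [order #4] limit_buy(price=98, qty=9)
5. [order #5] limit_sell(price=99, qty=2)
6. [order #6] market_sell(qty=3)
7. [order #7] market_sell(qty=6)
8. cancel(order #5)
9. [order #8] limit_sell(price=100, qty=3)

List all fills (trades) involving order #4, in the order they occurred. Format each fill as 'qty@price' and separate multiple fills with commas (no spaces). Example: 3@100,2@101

Answer: 3@98,6@98

Derivation:
After op 1 [order #1] market_buy(qty=3): fills=none; bids=[-] asks=[-]
After op 2 [order #2] market_buy(qty=5): fills=none; bids=[-] asks=[-]
After op 3 [order #3] market_buy(qty=2): fills=none; bids=[-] asks=[-]
After op 4 [order #4] limit_buy(price=98, qty=9): fills=none; bids=[#4:9@98] asks=[-]
After op 5 [order #5] limit_sell(price=99, qty=2): fills=none; bids=[#4:9@98] asks=[#5:2@99]
After op 6 [order #6] market_sell(qty=3): fills=#4x#6:3@98; bids=[#4:6@98] asks=[#5:2@99]
After op 7 [order #7] market_sell(qty=6): fills=#4x#7:6@98; bids=[-] asks=[#5:2@99]
After op 8 cancel(order #5): fills=none; bids=[-] asks=[-]
After op 9 [order #8] limit_sell(price=100, qty=3): fills=none; bids=[-] asks=[#8:3@100]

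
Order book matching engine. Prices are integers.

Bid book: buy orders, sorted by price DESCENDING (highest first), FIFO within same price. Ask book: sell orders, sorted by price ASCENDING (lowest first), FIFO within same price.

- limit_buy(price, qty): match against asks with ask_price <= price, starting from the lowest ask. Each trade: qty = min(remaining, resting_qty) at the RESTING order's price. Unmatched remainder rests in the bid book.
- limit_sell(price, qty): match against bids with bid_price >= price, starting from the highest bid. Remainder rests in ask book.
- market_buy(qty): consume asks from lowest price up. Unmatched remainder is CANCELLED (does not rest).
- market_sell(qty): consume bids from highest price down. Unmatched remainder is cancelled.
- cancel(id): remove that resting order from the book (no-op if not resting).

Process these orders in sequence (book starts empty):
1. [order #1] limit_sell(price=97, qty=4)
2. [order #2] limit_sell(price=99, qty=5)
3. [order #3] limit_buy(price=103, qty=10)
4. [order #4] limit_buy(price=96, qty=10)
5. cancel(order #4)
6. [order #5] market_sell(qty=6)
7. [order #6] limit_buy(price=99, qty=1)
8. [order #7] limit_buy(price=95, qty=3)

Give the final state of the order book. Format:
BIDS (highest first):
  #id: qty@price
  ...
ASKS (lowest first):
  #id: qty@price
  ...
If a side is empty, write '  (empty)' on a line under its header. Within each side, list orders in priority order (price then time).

After op 1 [order #1] limit_sell(price=97, qty=4): fills=none; bids=[-] asks=[#1:4@97]
After op 2 [order #2] limit_sell(price=99, qty=5): fills=none; bids=[-] asks=[#1:4@97 #2:5@99]
After op 3 [order #3] limit_buy(price=103, qty=10): fills=#3x#1:4@97 #3x#2:5@99; bids=[#3:1@103] asks=[-]
After op 4 [order #4] limit_buy(price=96, qty=10): fills=none; bids=[#3:1@103 #4:10@96] asks=[-]
After op 5 cancel(order #4): fills=none; bids=[#3:1@103] asks=[-]
After op 6 [order #5] market_sell(qty=6): fills=#3x#5:1@103; bids=[-] asks=[-]
After op 7 [order #6] limit_buy(price=99, qty=1): fills=none; bids=[#6:1@99] asks=[-]
After op 8 [order #7] limit_buy(price=95, qty=3): fills=none; bids=[#6:1@99 #7:3@95] asks=[-]

Answer: BIDS (highest first):
  #6: 1@99
  #7: 3@95
ASKS (lowest first):
  (empty)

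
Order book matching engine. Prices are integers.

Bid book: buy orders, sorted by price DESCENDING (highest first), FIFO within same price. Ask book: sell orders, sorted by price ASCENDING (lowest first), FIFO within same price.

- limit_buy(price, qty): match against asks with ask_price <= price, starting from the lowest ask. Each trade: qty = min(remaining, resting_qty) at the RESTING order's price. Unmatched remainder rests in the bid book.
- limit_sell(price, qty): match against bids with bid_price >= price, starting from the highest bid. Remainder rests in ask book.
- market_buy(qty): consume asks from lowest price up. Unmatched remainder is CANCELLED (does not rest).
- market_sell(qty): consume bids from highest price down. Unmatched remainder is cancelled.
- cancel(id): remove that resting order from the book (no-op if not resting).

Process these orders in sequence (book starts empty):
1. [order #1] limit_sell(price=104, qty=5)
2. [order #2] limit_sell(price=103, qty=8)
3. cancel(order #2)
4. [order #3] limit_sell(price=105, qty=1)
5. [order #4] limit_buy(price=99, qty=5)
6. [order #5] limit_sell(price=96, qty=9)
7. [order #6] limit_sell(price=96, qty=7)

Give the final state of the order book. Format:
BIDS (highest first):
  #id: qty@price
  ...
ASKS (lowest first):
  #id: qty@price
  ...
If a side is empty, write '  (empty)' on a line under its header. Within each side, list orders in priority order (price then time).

Answer: BIDS (highest first):
  (empty)
ASKS (lowest first):
  #5: 4@96
  #6: 7@96
  #1: 5@104
  #3: 1@105

Derivation:
After op 1 [order #1] limit_sell(price=104, qty=5): fills=none; bids=[-] asks=[#1:5@104]
After op 2 [order #2] limit_sell(price=103, qty=8): fills=none; bids=[-] asks=[#2:8@103 #1:5@104]
After op 3 cancel(order #2): fills=none; bids=[-] asks=[#1:5@104]
After op 4 [order #3] limit_sell(price=105, qty=1): fills=none; bids=[-] asks=[#1:5@104 #3:1@105]
After op 5 [order #4] limit_buy(price=99, qty=5): fills=none; bids=[#4:5@99] asks=[#1:5@104 #3:1@105]
After op 6 [order #5] limit_sell(price=96, qty=9): fills=#4x#5:5@99; bids=[-] asks=[#5:4@96 #1:5@104 #3:1@105]
After op 7 [order #6] limit_sell(price=96, qty=7): fills=none; bids=[-] asks=[#5:4@96 #6:7@96 #1:5@104 #3:1@105]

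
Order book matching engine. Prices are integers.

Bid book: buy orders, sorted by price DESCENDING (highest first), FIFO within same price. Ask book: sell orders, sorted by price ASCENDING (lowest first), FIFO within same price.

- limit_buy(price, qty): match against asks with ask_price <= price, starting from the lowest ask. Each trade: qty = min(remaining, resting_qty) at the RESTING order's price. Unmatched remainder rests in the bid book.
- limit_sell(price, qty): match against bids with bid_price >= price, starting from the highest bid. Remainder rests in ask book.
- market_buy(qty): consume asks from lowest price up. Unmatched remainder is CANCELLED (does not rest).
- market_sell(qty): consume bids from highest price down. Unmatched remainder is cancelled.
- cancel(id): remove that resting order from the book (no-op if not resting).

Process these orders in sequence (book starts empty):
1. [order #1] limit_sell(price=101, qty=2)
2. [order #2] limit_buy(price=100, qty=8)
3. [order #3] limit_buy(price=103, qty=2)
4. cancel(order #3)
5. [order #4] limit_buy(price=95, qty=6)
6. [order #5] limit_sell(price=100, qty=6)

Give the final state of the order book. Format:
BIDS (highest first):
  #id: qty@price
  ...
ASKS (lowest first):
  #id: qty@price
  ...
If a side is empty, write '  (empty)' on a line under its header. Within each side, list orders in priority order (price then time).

After op 1 [order #1] limit_sell(price=101, qty=2): fills=none; bids=[-] asks=[#1:2@101]
After op 2 [order #2] limit_buy(price=100, qty=8): fills=none; bids=[#2:8@100] asks=[#1:2@101]
After op 3 [order #3] limit_buy(price=103, qty=2): fills=#3x#1:2@101; bids=[#2:8@100] asks=[-]
After op 4 cancel(order #3): fills=none; bids=[#2:8@100] asks=[-]
After op 5 [order #4] limit_buy(price=95, qty=6): fills=none; bids=[#2:8@100 #4:6@95] asks=[-]
After op 6 [order #5] limit_sell(price=100, qty=6): fills=#2x#5:6@100; bids=[#2:2@100 #4:6@95] asks=[-]

Answer: BIDS (highest first):
  #2: 2@100
  #4: 6@95
ASKS (lowest first):
  (empty)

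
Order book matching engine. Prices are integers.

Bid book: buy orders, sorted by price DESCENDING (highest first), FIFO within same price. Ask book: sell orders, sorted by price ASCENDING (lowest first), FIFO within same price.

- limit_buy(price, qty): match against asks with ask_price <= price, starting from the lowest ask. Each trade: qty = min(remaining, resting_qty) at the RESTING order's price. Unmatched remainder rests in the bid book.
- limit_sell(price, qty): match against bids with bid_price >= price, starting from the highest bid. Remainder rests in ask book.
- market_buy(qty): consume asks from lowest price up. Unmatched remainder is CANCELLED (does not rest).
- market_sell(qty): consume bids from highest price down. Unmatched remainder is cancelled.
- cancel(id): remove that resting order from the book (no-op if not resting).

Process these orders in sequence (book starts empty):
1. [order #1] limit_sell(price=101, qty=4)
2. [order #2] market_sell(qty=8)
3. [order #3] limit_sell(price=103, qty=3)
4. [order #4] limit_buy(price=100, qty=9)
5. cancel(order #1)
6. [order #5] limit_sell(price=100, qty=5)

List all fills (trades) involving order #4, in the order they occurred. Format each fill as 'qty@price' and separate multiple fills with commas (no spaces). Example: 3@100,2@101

Answer: 5@100

Derivation:
After op 1 [order #1] limit_sell(price=101, qty=4): fills=none; bids=[-] asks=[#1:4@101]
After op 2 [order #2] market_sell(qty=8): fills=none; bids=[-] asks=[#1:4@101]
After op 3 [order #3] limit_sell(price=103, qty=3): fills=none; bids=[-] asks=[#1:4@101 #3:3@103]
After op 4 [order #4] limit_buy(price=100, qty=9): fills=none; bids=[#4:9@100] asks=[#1:4@101 #3:3@103]
After op 5 cancel(order #1): fills=none; bids=[#4:9@100] asks=[#3:3@103]
After op 6 [order #5] limit_sell(price=100, qty=5): fills=#4x#5:5@100; bids=[#4:4@100] asks=[#3:3@103]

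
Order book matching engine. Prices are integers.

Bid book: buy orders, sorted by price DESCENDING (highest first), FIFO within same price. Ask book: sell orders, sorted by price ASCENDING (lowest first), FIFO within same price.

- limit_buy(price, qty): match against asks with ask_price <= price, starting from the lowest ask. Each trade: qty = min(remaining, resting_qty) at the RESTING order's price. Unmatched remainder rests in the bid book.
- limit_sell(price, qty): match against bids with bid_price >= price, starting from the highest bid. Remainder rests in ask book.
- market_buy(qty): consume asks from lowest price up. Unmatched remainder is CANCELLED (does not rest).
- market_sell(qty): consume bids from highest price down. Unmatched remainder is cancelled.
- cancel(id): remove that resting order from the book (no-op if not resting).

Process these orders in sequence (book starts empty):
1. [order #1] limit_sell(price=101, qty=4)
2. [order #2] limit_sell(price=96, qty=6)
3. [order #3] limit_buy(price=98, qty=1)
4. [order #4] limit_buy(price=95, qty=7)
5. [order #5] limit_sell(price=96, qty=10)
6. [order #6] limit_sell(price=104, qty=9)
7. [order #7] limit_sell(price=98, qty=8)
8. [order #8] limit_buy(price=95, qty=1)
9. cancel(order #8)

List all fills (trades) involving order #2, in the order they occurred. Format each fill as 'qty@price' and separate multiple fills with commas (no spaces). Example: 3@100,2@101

After op 1 [order #1] limit_sell(price=101, qty=4): fills=none; bids=[-] asks=[#1:4@101]
After op 2 [order #2] limit_sell(price=96, qty=6): fills=none; bids=[-] asks=[#2:6@96 #1:4@101]
After op 3 [order #3] limit_buy(price=98, qty=1): fills=#3x#2:1@96; bids=[-] asks=[#2:5@96 #1:4@101]
After op 4 [order #4] limit_buy(price=95, qty=7): fills=none; bids=[#4:7@95] asks=[#2:5@96 #1:4@101]
After op 5 [order #5] limit_sell(price=96, qty=10): fills=none; bids=[#4:7@95] asks=[#2:5@96 #5:10@96 #1:4@101]
After op 6 [order #6] limit_sell(price=104, qty=9): fills=none; bids=[#4:7@95] asks=[#2:5@96 #5:10@96 #1:4@101 #6:9@104]
After op 7 [order #7] limit_sell(price=98, qty=8): fills=none; bids=[#4:7@95] asks=[#2:5@96 #5:10@96 #7:8@98 #1:4@101 #6:9@104]
After op 8 [order #8] limit_buy(price=95, qty=1): fills=none; bids=[#4:7@95 #8:1@95] asks=[#2:5@96 #5:10@96 #7:8@98 #1:4@101 #6:9@104]
After op 9 cancel(order #8): fills=none; bids=[#4:7@95] asks=[#2:5@96 #5:10@96 #7:8@98 #1:4@101 #6:9@104]

Answer: 1@96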